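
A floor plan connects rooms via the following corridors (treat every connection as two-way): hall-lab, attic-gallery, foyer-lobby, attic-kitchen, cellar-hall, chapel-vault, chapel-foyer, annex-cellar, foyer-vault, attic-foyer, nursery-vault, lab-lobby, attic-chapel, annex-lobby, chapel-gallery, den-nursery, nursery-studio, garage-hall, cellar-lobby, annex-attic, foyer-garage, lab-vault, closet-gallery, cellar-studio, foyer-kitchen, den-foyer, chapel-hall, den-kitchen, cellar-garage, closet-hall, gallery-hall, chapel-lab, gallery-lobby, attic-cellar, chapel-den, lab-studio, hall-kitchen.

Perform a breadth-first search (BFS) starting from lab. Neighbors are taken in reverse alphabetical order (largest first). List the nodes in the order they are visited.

lab vault studio lobby hall chapel nursery foyer cellar gallery annex kitchen garage closet den attic

Visit lab; enqueue vault, studio, lobby, hall, chapel → queue [vault, studio, lobby, hall, chapel]
Visit vault; enqueue nursery, foyer → queue [studio, lobby, hall, chapel, nursery, foyer]
Visit studio; enqueue cellar → queue [lobby, hall, chapel, nursery, foyer, cellar]
Visit lobby; enqueue gallery, annex → queue [hall, chapel, nursery, foyer, cellar, gallery, annex]
Visit hall; enqueue kitchen, garage, closet → queue [chapel, nursery, foyer, cellar, gallery, annex, kitchen, garage, closet]
Visit chapel; enqueue den, attic → queue [nursery, foyer, cellar, gallery, annex, kitchen, garage, closet, den, attic]
Visit nursery → queue [foyer, cellar, gallery, annex, kitchen, garage, closet, den, attic]
Visit foyer → queue [cellar, gallery, annex, kitchen, garage, closet, den, attic]
Visit cellar → queue [gallery, annex, kitchen, garage, closet, den, attic]
Visit gallery → queue [annex, kitchen, garage, closet, den, attic]
Visit annex → queue [kitchen, garage, closet, den, attic]
Visit kitchen → queue [garage, closet, den, attic]
Visit garage → queue [closet, den, attic]
Visit closet → queue [den, attic]
Visit den → queue [attic]
Visit attic → queue []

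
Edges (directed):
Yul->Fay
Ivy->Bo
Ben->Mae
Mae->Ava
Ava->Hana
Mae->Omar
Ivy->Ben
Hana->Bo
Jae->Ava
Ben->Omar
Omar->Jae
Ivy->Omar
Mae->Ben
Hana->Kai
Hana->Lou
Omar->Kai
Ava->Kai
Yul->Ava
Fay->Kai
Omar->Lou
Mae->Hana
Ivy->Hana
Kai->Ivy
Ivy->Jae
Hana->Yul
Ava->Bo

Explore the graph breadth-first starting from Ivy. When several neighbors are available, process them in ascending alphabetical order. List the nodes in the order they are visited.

Ivy → Ben → Bo → Hana → Jae → Omar → Mae → Kai → Lou → Yul → Ava → Fay

Visit Ivy; enqueue Ben, Bo, Hana, Jae, Omar → queue [Ben, Bo, Hana, Jae, Omar]
Visit Ben; enqueue Mae → queue [Bo, Hana, Jae, Omar, Mae]
Visit Bo → queue [Hana, Jae, Omar, Mae]
Visit Hana; enqueue Kai, Lou, Yul → queue [Jae, Omar, Mae, Kai, Lou, Yul]
Visit Jae; enqueue Ava → queue [Omar, Mae, Kai, Lou, Yul, Ava]
Visit Omar → queue [Mae, Kai, Lou, Yul, Ava]
Visit Mae → queue [Kai, Lou, Yul, Ava]
Visit Kai → queue [Lou, Yul, Ava]
Visit Lou → queue [Yul, Ava]
Visit Yul; enqueue Fay → queue [Ava, Fay]
Visit Ava → queue [Fay]
Visit Fay → queue []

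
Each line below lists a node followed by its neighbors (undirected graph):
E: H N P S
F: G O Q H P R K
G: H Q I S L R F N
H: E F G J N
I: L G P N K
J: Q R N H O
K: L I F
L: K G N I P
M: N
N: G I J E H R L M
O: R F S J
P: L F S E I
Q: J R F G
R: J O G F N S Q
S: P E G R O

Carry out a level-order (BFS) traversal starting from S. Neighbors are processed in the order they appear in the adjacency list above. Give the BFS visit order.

S, P, E, G, R, O, L, F, I, H, N, Q, J, K, M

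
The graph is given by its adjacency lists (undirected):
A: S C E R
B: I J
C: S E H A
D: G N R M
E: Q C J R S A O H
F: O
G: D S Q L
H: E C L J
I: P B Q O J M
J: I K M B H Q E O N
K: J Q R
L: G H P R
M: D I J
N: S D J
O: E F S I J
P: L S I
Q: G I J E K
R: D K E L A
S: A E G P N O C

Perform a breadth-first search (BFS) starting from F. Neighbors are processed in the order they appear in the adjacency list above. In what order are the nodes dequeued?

F, O, E, S, I, J, Q, C, R, A, H, G, P, N, B, M, K, D, L

Visit F; enqueue O → queue [O]
Visit O; enqueue E, S, I, J → queue [E, S, I, J]
Visit E; enqueue Q, C, R, A, H → queue [S, I, J, Q, C, R, A, H]
Visit S; enqueue G, P, N → queue [I, J, Q, C, R, A, H, G, P, N]
Visit I; enqueue B, M → queue [J, Q, C, R, A, H, G, P, N, B, M]
Visit J; enqueue K → queue [Q, C, R, A, H, G, P, N, B, M, K]
Visit Q → queue [C, R, A, H, G, P, N, B, M, K]
Visit C → queue [R, A, H, G, P, N, B, M, K]
Visit R; enqueue D, L → queue [A, H, G, P, N, B, M, K, D, L]
Visit A → queue [H, G, P, N, B, M, K, D, L]
Visit H → queue [G, P, N, B, M, K, D, L]
Visit G → queue [P, N, B, M, K, D, L]
Visit P → queue [N, B, M, K, D, L]
Visit N → queue [B, M, K, D, L]
Visit B → queue [M, K, D, L]
Visit M → queue [K, D, L]
Visit K → queue [D, L]
Visit D → queue [L]
Visit L → queue []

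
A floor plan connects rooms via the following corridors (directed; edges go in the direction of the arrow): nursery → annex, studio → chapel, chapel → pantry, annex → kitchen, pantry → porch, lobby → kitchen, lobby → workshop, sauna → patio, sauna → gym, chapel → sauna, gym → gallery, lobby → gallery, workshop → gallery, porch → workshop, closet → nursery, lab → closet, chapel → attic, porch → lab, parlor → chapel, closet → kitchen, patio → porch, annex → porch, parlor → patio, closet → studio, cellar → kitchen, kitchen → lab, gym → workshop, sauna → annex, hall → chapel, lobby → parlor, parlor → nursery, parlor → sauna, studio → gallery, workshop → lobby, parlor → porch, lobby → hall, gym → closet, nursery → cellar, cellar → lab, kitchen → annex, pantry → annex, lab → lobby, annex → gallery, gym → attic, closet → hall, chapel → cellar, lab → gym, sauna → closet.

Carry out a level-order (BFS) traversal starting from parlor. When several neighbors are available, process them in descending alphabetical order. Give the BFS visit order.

parlor -> sauna -> porch -> patio -> nursery -> chapel -> gym -> closet -> annex -> workshop -> lab -> cellar -> pantry -> attic -> gallery -> studio -> kitchen -> hall -> lobby

Visit parlor; enqueue sauna, porch, patio, nursery, chapel → queue [sauna, porch, patio, nursery, chapel]
Visit sauna; enqueue gym, closet, annex → queue [porch, patio, nursery, chapel, gym, closet, annex]
Visit porch; enqueue workshop, lab → queue [patio, nursery, chapel, gym, closet, annex, workshop, lab]
Visit patio → queue [nursery, chapel, gym, closet, annex, workshop, lab]
Visit nursery; enqueue cellar → queue [chapel, gym, closet, annex, workshop, lab, cellar]
Visit chapel; enqueue pantry, attic → queue [gym, closet, annex, workshop, lab, cellar, pantry, attic]
Visit gym; enqueue gallery → queue [closet, annex, workshop, lab, cellar, pantry, attic, gallery]
Visit closet; enqueue studio, kitchen, hall → queue [annex, workshop, lab, cellar, pantry, attic, gallery, studio, kitchen, hall]
Visit annex → queue [workshop, lab, cellar, pantry, attic, gallery, studio, kitchen, hall]
Visit workshop; enqueue lobby → queue [lab, cellar, pantry, attic, gallery, studio, kitchen, hall, lobby]
Visit lab → queue [cellar, pantry, attic, gallery, studio, kitchen, hall, lobby]
Visit cellar → queue [pantry, attic, gallery, studio, kitchen, hall, lobby]
Visit pantry → queue [attic, gallery, studio, kitchen, hall, lobby]
Visit attic → queue [gallery, studio, kitchen, hall, lobby]
Visit gallery → queue [studio, kitchen, hall, lobby]
Visit studio → queue [kitchen, hall, lobby]
Visit kitchen → queue [hall, lobby]
Visit hall → queue [lobby]
Visit lobby → queue []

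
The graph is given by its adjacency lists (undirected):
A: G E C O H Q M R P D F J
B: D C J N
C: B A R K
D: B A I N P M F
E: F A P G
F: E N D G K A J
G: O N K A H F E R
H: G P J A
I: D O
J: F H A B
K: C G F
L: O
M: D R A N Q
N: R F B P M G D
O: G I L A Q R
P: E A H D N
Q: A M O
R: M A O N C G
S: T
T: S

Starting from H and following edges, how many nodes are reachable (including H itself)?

18

BFS from H visits: H, P, J, G, A, N, E, D, F, B, R, O, K, Q, M, C, I, L
Reachable nodes: 18 of 20 total.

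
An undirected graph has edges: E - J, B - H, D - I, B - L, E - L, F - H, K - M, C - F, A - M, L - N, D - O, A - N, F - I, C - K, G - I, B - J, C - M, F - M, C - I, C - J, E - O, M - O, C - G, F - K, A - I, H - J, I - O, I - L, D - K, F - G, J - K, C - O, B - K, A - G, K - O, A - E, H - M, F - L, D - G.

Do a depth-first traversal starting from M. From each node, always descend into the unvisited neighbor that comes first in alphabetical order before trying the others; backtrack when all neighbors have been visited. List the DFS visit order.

Visit M
M → A
A → E
E → J
J → B
B → H
H → F
F → C
C → G
G → D
D → I
I → L
L → N
I → O
O → K

M A E J B H F C G D I L N O K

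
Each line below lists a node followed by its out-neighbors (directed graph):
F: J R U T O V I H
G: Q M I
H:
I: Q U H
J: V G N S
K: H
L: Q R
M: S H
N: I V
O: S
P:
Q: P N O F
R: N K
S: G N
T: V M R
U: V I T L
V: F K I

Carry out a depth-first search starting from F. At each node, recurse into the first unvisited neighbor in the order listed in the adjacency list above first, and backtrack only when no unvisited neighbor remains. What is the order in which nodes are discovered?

Visit F
F → J
J → V
V → K
K → H
V → I
I → Q
Q → P
Q → N
Q → O
O → S
S → G
G → M
I → U
U → T
T → R
U → L

F, J, V, K, H, I, Q, P, N, O, S, G, M, U, T, R, L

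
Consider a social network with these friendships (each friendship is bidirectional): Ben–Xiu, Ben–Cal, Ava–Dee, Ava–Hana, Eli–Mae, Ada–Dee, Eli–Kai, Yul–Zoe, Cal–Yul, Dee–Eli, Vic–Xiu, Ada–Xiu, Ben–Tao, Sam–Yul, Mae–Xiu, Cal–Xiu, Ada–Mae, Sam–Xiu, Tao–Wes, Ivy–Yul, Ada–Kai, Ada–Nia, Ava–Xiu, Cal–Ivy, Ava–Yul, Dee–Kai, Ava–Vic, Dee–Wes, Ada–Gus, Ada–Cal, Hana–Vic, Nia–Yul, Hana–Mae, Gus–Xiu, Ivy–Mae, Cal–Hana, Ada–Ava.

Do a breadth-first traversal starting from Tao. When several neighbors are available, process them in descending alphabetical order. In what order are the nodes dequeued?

Visit Tao; enqueue Wes, Ben → queue [Wes, Ben]
Visit Wes; enqueue Dee → queue [Ben, Dee]
Visit Ben; enqueue Xiu, Cal → queue [Dee, Xiu, Cal]
Visit Dee; enqueue Kai, Eli, Ava, Ada → queue [Xiu, Cal, Kai, Eli, Ava, Ada]
Visit Xiu; enqueue Vic, Sam, Mae, Gus → queue [Cal, Kai, Eli, Ava, Ada, Vic, Sam, Mae, Gus]
Visit Cal; enqueue Yul, Ivy, Hana → queue [Kai, Eli, Ava, Ada, Vic, Sam, Mae, Gus, Yul, Ivy, Hana]
Visit Kai → queue [Eli, Ava, Ada, Vic, Sam, Mae, Gus, Yul, Ivy, Hana]
Visit Eli → queue [Ava, Ada, Vic, Sam, Mae, Gus, Yul, Ivy, Hana]
Visit Ava → queue [Ada, Vic, Sam, Mae, Gus, Yul, Ivy, Hana]
Visit Ada; enqueue Nia → queue [Vic, Sam, Mae, Gus, Yul, Ivy, Hana, Nia]
Visit Vic → queue [Sam, Mae, Gus, Yul, Ivy, Hana, Nia]
Visit Sam → queue [Mae, Gus, Yul, Ivy, Hana, Nia]
Visit Mae → queue [Gus, Yul, Ivy, Hana, Nia]
Visit Gus → queue [Yul, Ivy, Hana, Nia]
Visit Yul; enqueue Zoe → queue [Ivy, Hana, Nia, Zoe]
Visit Ivy → queue [Hana, Nia, Zoe]
Visit Hana → queue [Nia, Zoe]
Visit Nia → queue [Zoe]
Visit Zoe → queue []

Tao Wes Ben Dee Xiu Cal Kai Eli Ava Ada Vic Sam Mae Gus Yul Ivy Hana Nia Zoe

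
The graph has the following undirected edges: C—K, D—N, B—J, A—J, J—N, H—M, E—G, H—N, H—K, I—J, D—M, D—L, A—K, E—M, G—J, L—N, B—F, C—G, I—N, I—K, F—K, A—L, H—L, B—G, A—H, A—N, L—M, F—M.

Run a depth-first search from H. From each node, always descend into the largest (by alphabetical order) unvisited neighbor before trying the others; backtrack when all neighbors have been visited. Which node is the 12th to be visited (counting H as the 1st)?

Visit H
H → N
N → L
L → M
M → F
F → K
K → I
I → J
J → G
G → E
G → C
G → B
J → A
M → D

Visit order: H, N, L, M, F, K, I, J, G, E, C, B, A, D

B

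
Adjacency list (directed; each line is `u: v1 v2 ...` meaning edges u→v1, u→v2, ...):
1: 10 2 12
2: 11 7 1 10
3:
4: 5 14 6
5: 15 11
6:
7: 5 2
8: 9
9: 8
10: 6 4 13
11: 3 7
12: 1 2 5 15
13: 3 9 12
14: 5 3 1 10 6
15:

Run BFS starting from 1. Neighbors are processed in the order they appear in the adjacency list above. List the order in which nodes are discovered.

1, 10, 2, 12, 6, 4, 13, 11, 7, 5, 15, 14, 3, 9, 8

Visit 1; enqueue 10, 2, 12 → queue [10, 2, 12]
Visit 10; enqueue 6, 4, 13 → queue [2, 12, 6, 4, 13]
Visit 2; enqueue 11, 7 → queue [12, 6, 4, 13, 11, 7]
Visit 12; enqueue 5, 15 → queue [6, 4, 13, 11, 7, 5, 15]
Visit 6 → queue [4, 13, 11, 7, 5, 15]
Visit 4; enqueue 14 → queue [13, 11, 7, 5, 15, 14]
Visit 13; enqueue 3, 9 → queue [11, 7, 5, 15, 14, 3, 9]
Visit 11 → queue [7, 5, 15, 14, 3, 9]
Visit 7 → queue [5, 15, 14, 3, 9]
Visit 5 → queue [15, 14, 3, 9]
Visit 15 → queue [14, 3, 9]
Visit 14 → queue [3, 9]
Visit 3 → queue [9]
Visit 9; enqueue 8 → queue [8]
Visit 8 → queue []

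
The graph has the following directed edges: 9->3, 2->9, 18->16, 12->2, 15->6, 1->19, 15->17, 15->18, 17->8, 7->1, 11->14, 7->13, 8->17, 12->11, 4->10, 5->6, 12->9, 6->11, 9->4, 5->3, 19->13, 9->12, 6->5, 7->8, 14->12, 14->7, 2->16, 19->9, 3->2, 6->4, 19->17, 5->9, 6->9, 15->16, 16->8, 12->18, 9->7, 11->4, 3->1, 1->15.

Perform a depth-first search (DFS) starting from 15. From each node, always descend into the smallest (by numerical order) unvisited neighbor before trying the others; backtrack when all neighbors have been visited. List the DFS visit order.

Visit 15
15 → 6
6 → 4
4 → 10
6 → 5
5 → 3
3 → 1
1 → 19
19 → 9
9 → 7
7 → 8
8 → 17
7 → 13
9 → 12
12 → 2
2 → 16
12 → 11
11 → 14
12 → 18

15, 6, 4, 10, 5, 3, 1, 19, 9, 7, 8, 17, 13, 12, 2, 16, 11, 14, 18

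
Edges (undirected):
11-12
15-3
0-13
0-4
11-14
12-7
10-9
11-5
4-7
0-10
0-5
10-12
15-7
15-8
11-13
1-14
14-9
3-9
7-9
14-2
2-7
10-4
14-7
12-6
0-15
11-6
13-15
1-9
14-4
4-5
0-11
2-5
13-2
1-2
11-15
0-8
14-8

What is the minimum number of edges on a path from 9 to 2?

2

Level 0: 9
Level 1: 1, 3, 7, 10, 14
Level 2: 0, 2, 4, 8, 11, 12, 15
Level 3: 5, 6, 13
2 first appears at level 2.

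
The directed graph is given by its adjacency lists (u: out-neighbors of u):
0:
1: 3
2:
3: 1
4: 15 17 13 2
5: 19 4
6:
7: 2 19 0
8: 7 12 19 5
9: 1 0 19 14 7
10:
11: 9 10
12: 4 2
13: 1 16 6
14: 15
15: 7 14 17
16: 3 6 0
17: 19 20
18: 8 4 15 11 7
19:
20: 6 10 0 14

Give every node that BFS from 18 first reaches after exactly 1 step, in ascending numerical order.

4, 7, 8, 11, 15

Level 0: 18
Level 1: 4, 7, 8, 11, 15
Level 2: 0, 2, 5, 9, 10, 12, 13, 14, 17, 19
Level 3: 1, 6, 16, 20
Level 4: 3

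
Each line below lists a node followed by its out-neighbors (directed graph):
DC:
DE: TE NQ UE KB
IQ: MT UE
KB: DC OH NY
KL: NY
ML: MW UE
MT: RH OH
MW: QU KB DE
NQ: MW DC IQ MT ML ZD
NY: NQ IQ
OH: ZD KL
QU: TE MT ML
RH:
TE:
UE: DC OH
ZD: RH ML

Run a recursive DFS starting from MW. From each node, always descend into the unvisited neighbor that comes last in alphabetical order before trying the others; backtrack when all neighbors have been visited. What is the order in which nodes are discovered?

MW QU TE MT RH OH ZD ML UE DC KL NY NQ IQ KB DE

Visit MW
MW → QU
QU → TE
QU → MT
MT → RH
MT → OH
OH → ZD
ZD → ML
ML → UE
UE → DC
OH → KL
KL → NY
NY → NQ
NQ → IQ
MW → KB
MW → DE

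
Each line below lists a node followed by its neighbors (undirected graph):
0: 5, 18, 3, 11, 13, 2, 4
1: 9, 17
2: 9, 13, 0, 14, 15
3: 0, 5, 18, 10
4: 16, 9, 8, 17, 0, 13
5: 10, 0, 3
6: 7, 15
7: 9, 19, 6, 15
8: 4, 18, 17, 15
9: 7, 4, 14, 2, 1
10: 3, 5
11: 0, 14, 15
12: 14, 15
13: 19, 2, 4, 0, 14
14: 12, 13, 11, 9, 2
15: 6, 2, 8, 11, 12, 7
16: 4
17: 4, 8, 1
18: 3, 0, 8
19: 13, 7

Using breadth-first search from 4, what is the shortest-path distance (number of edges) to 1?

2

Level 0: 4
Level 1: 0, 8, 9, 13, 16, 17
Level 2: 1, 2, 3, 5, 7, 11, 14, 15, 18, 19
Level 3: 6, 10, 12
1 first appears at level 2.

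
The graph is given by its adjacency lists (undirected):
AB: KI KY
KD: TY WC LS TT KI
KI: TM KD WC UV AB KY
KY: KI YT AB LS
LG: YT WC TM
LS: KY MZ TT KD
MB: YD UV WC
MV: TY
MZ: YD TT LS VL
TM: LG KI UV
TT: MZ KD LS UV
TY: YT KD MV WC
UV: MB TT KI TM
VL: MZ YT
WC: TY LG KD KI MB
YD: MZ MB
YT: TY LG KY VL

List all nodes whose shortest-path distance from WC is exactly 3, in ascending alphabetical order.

MZ, VL

Level 0: WC
Level 1: KD, KI, LG, MB, TY
Level 2: AB, KY, LS, MV, TM, TT, UV, YD, YT
Level 3: MZ, VL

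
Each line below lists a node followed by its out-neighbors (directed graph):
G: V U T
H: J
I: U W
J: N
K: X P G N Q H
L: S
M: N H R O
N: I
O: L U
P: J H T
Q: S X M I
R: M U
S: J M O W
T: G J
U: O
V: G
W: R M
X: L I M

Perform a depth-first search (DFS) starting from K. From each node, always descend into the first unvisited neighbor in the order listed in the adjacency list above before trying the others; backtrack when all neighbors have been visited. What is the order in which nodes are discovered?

K X L S J N I U O W R M H P T G V Q

Visit K
K → X
X → L
L → S
S → J
J → N
N → I
I → U
U → O
I → W
W → R
R → M
M → H
K → P
P → T
T → G
G → V
K → Q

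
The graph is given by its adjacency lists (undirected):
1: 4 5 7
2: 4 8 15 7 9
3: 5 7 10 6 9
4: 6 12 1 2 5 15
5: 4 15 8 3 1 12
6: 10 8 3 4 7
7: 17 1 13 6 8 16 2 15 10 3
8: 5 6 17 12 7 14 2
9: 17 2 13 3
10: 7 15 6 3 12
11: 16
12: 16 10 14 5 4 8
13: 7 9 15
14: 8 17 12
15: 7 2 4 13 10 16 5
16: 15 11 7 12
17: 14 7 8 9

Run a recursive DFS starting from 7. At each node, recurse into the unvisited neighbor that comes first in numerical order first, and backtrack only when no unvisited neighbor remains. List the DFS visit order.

7 -> 1 -> 4 -> 2 -> 8 -> 5 -> 3 -> 6 -> 10 -> 12 -> 14 -> 17 -> 9 -> 13 -> 15 -> 16 -> 11

Visit 7
7 → 1
1 → 4
4 → 2
2 → 8
8 → 5
5 → 3
3 → 6
6 → 10
10 → 12
12 → 14
14 → 17
17 → 9
9 → 13
13 → 15
15 → 16
16 → 11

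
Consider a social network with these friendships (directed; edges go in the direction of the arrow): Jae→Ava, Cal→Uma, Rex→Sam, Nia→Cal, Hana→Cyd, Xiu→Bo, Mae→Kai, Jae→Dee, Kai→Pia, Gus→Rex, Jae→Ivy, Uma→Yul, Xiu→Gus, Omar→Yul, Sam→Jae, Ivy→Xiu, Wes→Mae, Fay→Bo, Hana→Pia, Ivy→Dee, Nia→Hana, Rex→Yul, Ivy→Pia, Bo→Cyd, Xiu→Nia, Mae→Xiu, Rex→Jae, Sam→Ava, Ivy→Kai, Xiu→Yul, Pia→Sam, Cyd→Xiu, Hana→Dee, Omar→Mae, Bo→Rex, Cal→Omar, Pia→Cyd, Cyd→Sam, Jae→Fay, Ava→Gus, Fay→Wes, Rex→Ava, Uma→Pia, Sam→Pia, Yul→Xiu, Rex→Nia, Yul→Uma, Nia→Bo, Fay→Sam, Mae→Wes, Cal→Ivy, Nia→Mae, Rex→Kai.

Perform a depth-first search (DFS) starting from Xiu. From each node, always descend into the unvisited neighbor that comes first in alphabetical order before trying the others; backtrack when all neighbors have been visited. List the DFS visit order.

Xiu, Bo, Cyd, Sam, Ava, Gus, Rex, Jae, Dee, Fay, Wes, Mae, Kai, Pia, Ivy, Nia, Cal, Omar, Yul, Uma, Hana

Visit Xiu
Xiu → Bo
Bo → Cyd
Cyd → Sam
Sam → Ava
Ava → Gus
Gus → Rex
Rex → Jae
Jae → Dee
Jae → Fay
Fay → Wes
Wes → Mae
Mae → Kai
Kai → Pia
Jae → Ivy
Rex → Nia
Nia → Cal
Cal → Omar
Omar → Yul
Yul → Uma
Nia → Hana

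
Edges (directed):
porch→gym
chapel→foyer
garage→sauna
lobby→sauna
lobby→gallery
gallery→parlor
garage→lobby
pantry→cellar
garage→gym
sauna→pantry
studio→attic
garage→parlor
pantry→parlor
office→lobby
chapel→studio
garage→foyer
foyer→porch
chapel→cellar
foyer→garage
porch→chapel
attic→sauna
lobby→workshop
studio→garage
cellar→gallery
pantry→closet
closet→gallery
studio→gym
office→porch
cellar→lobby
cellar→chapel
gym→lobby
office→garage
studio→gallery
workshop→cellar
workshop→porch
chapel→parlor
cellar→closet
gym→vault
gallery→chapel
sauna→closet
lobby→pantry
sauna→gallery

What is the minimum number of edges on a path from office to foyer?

2

Level 0: office
Level 1: garage, lobby, porch
Level 2: chapel, foyer, gallery, gym, pantry, parlor, sauna, workshop
Level 3: cellar, closet, studio, vault
Level 4: attic
foyer first appears at level 2.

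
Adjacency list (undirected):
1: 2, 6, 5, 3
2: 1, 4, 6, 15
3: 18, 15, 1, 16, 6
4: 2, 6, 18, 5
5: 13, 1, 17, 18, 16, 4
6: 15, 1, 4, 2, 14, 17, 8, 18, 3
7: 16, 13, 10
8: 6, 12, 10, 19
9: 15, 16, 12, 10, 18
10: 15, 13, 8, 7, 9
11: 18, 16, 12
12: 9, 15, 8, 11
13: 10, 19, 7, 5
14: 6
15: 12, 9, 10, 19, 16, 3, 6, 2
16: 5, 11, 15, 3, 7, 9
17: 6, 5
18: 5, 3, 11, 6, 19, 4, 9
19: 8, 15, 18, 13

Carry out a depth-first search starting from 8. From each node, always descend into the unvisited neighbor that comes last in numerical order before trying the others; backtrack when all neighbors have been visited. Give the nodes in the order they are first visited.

Visit 8
8 → 19
19 → 18
18 → 11
11 → 16
16 → 15
15 → 12
12 → 9
9 → 10
10 → 13
13 → 7
13 → 5
5 → 17
17 → 6
6 → 14
6 → 4
4 → 2
2 → 1
1 → 3

8 19 18 11 16 15 12 9 10 13 7 5 17 6 14 4 2 1 3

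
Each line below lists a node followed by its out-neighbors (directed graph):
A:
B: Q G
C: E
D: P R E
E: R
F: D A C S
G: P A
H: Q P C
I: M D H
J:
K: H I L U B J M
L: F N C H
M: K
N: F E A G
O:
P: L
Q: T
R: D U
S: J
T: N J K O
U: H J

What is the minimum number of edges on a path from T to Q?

Level 0: T
Level 1: J, K, N, O
Level 2: A, B, E, F, G, H, I, L, M, U
Level 3: C, D, P, Q, R, S
Q first appears at level 3.

3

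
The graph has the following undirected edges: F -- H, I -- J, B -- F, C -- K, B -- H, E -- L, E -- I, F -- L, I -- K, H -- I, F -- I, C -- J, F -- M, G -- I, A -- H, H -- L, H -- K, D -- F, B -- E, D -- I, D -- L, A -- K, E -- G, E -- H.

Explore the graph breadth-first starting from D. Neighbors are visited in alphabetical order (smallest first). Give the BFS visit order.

Visit D; enqueue F, I, L → queue [F, I, L]
Visit F; enqueue B, H, M → queue [I, L, B, H, M]
Visit I; enqueue E, G, J, K → queue [L, B, H, M, E, G, J, K]
Visit L → queue [B, H, M, E, G, J, K]
Visit B → queue [H, M, E, G, J, K]
Visit H; enqueue A → queue [M, E, G, J, K, A]
Visit M → queue [E, G, J, K, A]
Visit E → queue [G, J, K, A]
Visit G → queue [J, K, A]
Visit J; enqueue C → queue [K, A, C]
Visit K → queue [A, C]
Visit A → queue [C]
Visit C → queue []

D, F, I, L, B, H, M, E, G, J, K, A, C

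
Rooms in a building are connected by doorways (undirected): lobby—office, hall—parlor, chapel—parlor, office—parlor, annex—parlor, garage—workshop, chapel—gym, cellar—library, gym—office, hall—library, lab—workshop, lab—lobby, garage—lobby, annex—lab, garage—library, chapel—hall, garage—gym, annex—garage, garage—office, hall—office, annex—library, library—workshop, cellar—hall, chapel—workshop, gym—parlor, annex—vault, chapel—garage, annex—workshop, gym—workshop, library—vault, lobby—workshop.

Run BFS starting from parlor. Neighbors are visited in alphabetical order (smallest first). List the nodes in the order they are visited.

parlor, annex, chapel, gym, hall, office, garage, lab, library, vault, workshop, cellar, lobby

Visit parlor; enqueue annex, chapel, gym, hall, office → queue [annex, chapel, gym, hall, office]
Visit annex; enqueue garage, lab, library, vault, workshop → queue [chapel, gym, hall, office, garage, lab, library, vault, workshop]
Visit chapel → queue [gym, hall, office, garage, lab, library, vault, workshop]
Visit gym → queue [hall, office, garage, lab, library, vault, workshop]
Visit hall; enqueue cellar → queue [office, garage, lab, library, vault, workshop, cellar]
Visit office; enqueue lobby → queue [garage, lab, library, vault, workshop, cellar, lobby]
Visit garage → queue [lab, library, vault, workshop, cellar, lobby]
Visit lab → queue [library, vault, workshop, cellar, lobby]
Visit library → queue [vault, workshop, cellar, lobby]
Visit vault → queue [workshop, cellar, lobby]
Visit workshop → queue [cellar, lobby]
Visit cellar → queue [lobby]
Visit lobby → queue []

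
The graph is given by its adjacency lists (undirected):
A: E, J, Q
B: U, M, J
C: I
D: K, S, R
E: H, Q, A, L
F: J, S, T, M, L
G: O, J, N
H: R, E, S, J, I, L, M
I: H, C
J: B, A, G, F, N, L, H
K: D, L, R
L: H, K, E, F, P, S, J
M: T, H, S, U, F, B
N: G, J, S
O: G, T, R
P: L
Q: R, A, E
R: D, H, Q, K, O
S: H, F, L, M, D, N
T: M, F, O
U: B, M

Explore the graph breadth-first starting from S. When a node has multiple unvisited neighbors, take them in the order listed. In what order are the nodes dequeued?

S → H → F → L → M → D → N → R → E → J → I → T → K → P → U → B → G → Q → O → A → C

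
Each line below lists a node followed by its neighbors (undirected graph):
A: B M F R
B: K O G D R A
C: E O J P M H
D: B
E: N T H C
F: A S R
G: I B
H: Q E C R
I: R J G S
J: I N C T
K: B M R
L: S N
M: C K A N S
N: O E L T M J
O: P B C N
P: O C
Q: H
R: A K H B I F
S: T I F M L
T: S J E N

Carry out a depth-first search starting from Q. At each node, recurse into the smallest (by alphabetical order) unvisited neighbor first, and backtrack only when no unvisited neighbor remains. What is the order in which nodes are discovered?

Visit Q
Q → H
H → C
C → E
E → N
N → J
J → I
I → G
G → B
B → A
A → F
F → R
R → K
K → M
M → S
S → L
S → T
B → D
B → O
O → P

Q, H, C, E, N, J, I, G, B, A, F, R, K, M, S, L, T, D, O, P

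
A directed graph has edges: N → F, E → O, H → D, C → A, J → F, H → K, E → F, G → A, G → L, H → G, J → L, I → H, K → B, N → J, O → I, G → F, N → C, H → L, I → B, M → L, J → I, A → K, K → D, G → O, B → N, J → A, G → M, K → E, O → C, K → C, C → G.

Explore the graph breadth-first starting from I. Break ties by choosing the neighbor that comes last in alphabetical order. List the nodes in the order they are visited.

I -> H -> B -> L -> K -> G -> D -> N -> E -> C -> O -> M -> F -> A -> J

Visit I; enqueue H, B → queue [H, B]
Visit H; enqueue L, K, G, D → queue [B, L, K, G, D]
Visit B; enqueue N → queue [L, K, G, D, N]
Visit L → queue [K, G, D, N]
Visit K; enqueue E, C → queue [G, D, N, E, C]
Visit G; enqueue O, M, F, A → queue [D, N, E, C, O, M, F, A]
Visit D → queue [N, E, C, O, M, F, A]
Visit N; enqueue J → queue [E, C, O, M, F, A, J]
Visit E → queue [C, O, M, F, A, J]
Visit C → queue [O, M, F, A, J]
Visit O → queue [M, F, A, J]
Visit M → queue [F, A, J]
Visit F → queue [A, J]
Visit A → queue [J]
Visit J → queue []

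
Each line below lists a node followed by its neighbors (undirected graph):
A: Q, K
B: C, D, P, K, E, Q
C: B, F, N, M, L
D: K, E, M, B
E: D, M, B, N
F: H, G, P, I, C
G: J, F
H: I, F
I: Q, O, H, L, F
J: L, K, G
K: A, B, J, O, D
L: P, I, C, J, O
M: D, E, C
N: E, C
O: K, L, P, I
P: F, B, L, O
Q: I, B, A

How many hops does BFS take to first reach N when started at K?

Level 0: K
Level 1: A, B, D, J, O
Level 2: C, E, G, I, L, M, P, Q
Level 3: F, H, N
N first appears at level 3.

3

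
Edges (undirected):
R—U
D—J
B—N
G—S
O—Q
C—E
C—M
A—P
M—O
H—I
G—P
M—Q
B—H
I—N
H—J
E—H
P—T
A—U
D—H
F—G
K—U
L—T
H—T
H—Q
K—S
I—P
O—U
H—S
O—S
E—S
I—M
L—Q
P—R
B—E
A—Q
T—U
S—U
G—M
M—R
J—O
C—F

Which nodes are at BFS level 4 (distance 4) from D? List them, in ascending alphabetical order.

F, R

Level 0: D
Level 1: H, J
Level 2: B, E, I, O, Q, S, T
Level 3: A, C, G, K, L, M, N, P, U
Level 4: F, R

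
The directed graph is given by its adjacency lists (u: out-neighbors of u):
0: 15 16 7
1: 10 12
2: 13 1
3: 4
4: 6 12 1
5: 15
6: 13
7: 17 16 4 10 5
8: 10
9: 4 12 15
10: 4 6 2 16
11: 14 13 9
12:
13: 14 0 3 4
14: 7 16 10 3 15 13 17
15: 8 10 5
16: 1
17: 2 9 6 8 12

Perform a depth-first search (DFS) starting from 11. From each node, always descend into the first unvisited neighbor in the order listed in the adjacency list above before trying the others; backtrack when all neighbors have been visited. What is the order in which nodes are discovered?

Visit 11
11 → 14
14 → 7
7 → 17
17 → 2
2 → 13
13 → 0
0 → 15
15 → 8
8 → 10
10 → 4
4 → 6
4 → 12
4 → 1
10 → 16
15 → 5
13 → 3
17 → 9

11 14 7 17 2 13 0 15 8 10 4 6 12 1 16 5 3 9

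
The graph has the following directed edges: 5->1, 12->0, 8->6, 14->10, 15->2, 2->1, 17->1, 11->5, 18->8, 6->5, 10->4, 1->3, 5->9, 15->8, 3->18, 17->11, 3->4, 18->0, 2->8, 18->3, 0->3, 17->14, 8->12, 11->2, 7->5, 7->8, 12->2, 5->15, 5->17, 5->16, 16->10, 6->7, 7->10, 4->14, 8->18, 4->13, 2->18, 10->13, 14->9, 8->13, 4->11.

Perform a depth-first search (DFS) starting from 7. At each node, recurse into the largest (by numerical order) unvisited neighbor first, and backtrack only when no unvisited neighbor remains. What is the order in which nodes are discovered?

Visit 7
7 → 10
10 → 13
10 → 4
4 → 14
14 → 9
4 → 11
11 → 5
5 → 17
17 → 1
1 → 3
3 → 18
18 → 8
8 → 12
12 → 2
12 → 0
8 → 6
5 → 16
5 → 15

7 -> 10 -> 13 -> 4 -> 14 -> 9 -> 11 -> 5 -> 17 -> 1 -> 3 -> 18 -> 8 -> 12 -> 2 -> 0 -> 6 -> 16 -> 15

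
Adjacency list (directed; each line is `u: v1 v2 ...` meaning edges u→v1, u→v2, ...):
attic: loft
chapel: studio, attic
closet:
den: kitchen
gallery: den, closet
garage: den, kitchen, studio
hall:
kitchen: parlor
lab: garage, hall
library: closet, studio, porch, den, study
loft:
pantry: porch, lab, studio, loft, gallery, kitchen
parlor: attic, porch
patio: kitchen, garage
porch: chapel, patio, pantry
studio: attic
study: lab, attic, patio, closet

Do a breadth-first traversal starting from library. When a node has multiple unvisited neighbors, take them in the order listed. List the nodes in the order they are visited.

library -> closet -> studio -> porch -> den -> study -> attic -> chapel -> patio -> pantry -> kitchen -> lab -> loft -> garage -> gallery -> parlor -> hall

Visit library; enqueue closet, studio, porch, den, study → queue [closet, studio, porch, den, study]
Visit closet → queue [studio, porch, den, study]
Visit studio; enqueue attic → queue [porch, den, study, attic]
Visit porch; enqueue chapel, patio, pantry → queue [den, study, attic, chapel, patio, pantry]
Visit den; enqueue kitchen → queue [study, attic, chapel, patio, pantry, kitchen]
Visit study; enqueue lab → queue [attic, chapel, patio, pantry, kitchen, lab]
Visit attic; enqueue loft → queue [chapel, patio, pantry, kitchen, lab, loft]
Visit chapel → queue [patio, pantry, kitchen, lab, loft]
Visit patio; enqueue garage → queue [pantry, kitchen, lab, loft, garage]
Visit pantry; enqueue gallery → queue [kitchen, lab, loft, garage, gallery]
Visit kitchen; enqueue parlor → queue [lab, loft, garage, gallery, parlor]
Visit lab; enqueue hall → queue [loft, garage, gallery, parlor, hall]
Visit loft → queue [garage, gallery, parlor, hall]
Visit garage → queue [gallery, parlor, hall]
Visit gallery → queue [parlor, hall]
Visit parlor → queue [hall]
Visit hall → queue []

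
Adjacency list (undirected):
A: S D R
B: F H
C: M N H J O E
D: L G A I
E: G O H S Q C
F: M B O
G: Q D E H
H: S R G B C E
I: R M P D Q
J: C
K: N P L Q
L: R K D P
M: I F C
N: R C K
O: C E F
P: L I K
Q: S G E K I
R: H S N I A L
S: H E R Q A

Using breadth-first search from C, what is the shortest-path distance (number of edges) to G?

Level 0: C
Level 1: E, H, J, M, N, O
Level 2: B, F, G, I, K, Q, R, S
Level 3: A, D, L, P
G first appears at level 2.

2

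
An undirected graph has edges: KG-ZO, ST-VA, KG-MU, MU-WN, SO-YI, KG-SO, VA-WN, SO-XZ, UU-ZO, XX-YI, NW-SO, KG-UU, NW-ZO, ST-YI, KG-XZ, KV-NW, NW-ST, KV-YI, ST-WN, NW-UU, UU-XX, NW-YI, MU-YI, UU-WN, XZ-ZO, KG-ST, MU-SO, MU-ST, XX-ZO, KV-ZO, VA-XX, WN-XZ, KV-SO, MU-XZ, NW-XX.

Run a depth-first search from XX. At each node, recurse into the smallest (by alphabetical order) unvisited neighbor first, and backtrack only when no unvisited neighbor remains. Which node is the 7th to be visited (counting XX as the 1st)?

ST

Visit XX
XX → NW
NW → KV
KV → SO
SO → KG
KG → MU
MU → ST
ST → VA
VA → WN
WN → UU
UU → ZO
ZO → XZ
ST → YI

Visit order: XX, NW, KV, SO, KG, MU, ST, VA, WN, UU, ZO, XZ, YI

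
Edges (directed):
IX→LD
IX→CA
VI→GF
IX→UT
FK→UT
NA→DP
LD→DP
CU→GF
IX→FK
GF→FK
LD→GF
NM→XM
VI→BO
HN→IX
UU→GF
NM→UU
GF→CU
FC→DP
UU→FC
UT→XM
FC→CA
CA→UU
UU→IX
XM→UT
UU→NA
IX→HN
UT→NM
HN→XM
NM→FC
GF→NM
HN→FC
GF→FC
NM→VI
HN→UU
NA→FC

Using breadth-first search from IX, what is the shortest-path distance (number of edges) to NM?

2

Level 0: IX
Level 1: CA, FK, HN, LD, UT
Level 2: DP, FC, GF, NM, UU, XM
Level 3: CU, NA, VI
Level 4: BO
NM first appears at level 2.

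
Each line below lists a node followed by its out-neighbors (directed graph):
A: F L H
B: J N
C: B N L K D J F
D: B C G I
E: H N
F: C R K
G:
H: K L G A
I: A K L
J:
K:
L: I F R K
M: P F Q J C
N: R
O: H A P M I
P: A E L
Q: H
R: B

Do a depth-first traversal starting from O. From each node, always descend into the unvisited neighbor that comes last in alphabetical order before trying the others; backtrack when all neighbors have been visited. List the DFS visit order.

O, P, L, R, B, N, J, K, I, A, H, G, F, C, D, E, M, Q

Visit O
O → P
P → L
L → R
R → B
B → N
B → J
L → K
L → I
I → A
A → H
H → G
A → F
F → C
C → D
P → E
O → M
M → Q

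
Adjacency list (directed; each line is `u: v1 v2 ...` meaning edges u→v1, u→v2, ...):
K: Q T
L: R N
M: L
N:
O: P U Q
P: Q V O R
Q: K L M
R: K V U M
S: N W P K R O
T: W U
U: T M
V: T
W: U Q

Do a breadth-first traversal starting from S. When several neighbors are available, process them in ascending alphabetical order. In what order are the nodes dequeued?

S, K, N, O, P, R, W, Q, T, U, V, M, L

Visit S; enqueue K, N, O, P, R, W → queue [K, N, O, P, R, W]
Visit K; enqueue Q, T → queue [N, O, P, R, W, Q, T]
Visit N → queue [O, P, R, W, Q, T]
Visit O; enqueue U → queue [P, R, W, Q, T, U]
Visit P; enqueue V → queue [R, W, Q, T, U, V]
Visit R; enqueue M → queue [W, Q, T, U, V, M]
Visit W → queue [Q, T, U, V, M]
Visit Q; enqueue L → queue [T, U, V, M, L]
Visit T → queue [U, V, M, L]
Visit U → queue [V, M, L]
Visit V → queue [M, L]
Visit M → queue [L]
Visit L → queue []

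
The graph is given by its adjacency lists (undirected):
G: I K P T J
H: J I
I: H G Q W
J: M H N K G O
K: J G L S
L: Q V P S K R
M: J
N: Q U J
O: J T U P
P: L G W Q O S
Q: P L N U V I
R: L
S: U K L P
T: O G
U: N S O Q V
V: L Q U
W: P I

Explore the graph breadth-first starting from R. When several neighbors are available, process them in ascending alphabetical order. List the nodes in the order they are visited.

Visit R; enqueue L → queue [L]
Visit L; enqueue K, P, Q, S, V → queue [K, P, Q, S, V]
Visit K; enqueue G, J → queue [P, Q, S, V, G, J]
Visit P; enqueue O, W → queue [Q, S, V, G, J, O, W]
Visit Q; enqueue I, N, U → queue [S, V, G, J, O, W, I, N, U]
Visit S → queue [V, G, J, O, W, I, N, U]
Visit V → queue [G, J, O, W, I, N, U]
Visit G; enqueue T → queue [J, O, W, I, N, U, T]
Visit J; enqueue H, M → queue [O, W, I, N, U, T, H, M]
Visit O → queue [W, I, N, U, T, H, M]
Visit W → queue [I, N, U, T, H, M]
Visit I → queue [N, U, T, H, M]
Visit N → queue [U, T, H, M]
Visit U → queue [T, H, M]
Visit T → queue [H, M]
Visit H → queue [M]
Visit M → queue []

R -> L -> K -> P -> Q -> S -> V -> G -> J -> O -> W -> I -> N -> U -> T -> H -> M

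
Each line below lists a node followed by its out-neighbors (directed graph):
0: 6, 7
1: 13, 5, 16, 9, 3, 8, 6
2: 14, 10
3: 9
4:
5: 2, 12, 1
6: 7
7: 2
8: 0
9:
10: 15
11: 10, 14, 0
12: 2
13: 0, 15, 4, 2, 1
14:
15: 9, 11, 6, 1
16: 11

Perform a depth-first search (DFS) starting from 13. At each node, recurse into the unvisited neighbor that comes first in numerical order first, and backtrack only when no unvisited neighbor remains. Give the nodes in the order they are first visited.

13 → 0 → 6 → 7 → 2 → 10 → 15 → 1 → 3 → 9 → 5 → 12 → 8 → 16 → 11 → 14 → 4

Visit 13
13 → 0
0 → 6
6 → 7
7 → 2
2 → 10
10 → 15
15 → 1
1 → 3
3 → 9
1 → 5
5 → 12
1 → 8
1 → 16
16 → 11
11 → 14
13 → 4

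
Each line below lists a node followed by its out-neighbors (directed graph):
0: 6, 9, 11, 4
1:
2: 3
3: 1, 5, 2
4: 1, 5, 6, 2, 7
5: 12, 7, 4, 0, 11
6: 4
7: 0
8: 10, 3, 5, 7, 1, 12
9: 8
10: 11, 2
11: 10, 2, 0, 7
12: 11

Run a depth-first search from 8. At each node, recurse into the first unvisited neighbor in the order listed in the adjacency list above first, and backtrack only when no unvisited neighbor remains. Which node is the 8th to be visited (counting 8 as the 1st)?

Visit 8
8 → 10
10 → 11
11 → 2
2 → 3
3 → 1
3 → 5
5 → 12
5 → 7
7 → 0
0 → 6
6 → 4
0 → 9

Visit order: 8, 10, 11, 2, 3, 1, 5, 12, 7, 0, 6, 4, 9

12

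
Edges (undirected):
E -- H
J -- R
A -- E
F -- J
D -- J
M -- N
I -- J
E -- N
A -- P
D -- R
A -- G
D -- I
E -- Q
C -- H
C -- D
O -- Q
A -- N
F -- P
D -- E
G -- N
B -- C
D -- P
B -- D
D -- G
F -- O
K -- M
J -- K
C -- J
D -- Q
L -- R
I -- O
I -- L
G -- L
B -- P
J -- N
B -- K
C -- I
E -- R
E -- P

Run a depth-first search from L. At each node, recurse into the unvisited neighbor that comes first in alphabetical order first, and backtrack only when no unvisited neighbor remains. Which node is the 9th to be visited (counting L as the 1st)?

I

Visit L
L → G
G → A
A → E
E → D
D → B
B → C
C → H
C → I
I → J
J → F
F → O
O → Q
F → P
J → K
K → M
M → N
J → R

Visit order: L, G, A, E, D, B, C, H, I, J, F, O, Q, P, K, M, N, R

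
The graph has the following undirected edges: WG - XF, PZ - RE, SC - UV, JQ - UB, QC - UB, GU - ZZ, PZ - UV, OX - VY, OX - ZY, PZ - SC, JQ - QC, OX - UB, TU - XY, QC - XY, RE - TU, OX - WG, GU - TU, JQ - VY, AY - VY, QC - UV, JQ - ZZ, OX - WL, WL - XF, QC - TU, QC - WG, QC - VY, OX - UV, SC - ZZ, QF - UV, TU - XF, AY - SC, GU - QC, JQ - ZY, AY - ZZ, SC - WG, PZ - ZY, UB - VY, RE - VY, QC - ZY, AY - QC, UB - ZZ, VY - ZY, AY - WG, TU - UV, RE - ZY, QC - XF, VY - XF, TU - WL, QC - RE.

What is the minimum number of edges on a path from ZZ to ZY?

Level 0: ZZ
Level 1: AY, GU, JQ, SC, UB
Level 2: OX, PZ, QC, TU, UV, VY, WG, ZY
Level 3: QF, RE, WL, XF, XY
ZY first appears at level 2.

2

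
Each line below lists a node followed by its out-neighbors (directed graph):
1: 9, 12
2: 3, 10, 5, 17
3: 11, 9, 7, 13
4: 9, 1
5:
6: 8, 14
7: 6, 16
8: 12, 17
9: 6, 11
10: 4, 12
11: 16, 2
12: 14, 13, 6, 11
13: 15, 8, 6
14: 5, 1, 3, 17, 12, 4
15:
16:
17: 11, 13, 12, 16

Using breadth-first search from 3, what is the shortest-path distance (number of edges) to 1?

4

Level 0: 3
Level 1: 7, 9, 11, 13
Level 2: 2, 6, 8, 15, 16
Level 3: 5, 10, 12, 14, 17
Level 4: 1, 4
1 first appears at level 4.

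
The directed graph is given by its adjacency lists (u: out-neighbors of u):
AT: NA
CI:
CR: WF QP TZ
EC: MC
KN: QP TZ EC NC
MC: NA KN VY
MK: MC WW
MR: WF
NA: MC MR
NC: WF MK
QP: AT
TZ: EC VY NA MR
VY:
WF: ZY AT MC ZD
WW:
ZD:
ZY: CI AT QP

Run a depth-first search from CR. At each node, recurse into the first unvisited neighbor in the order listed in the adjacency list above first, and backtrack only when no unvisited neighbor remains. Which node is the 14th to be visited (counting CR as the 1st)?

Visit CR
CR → WF
WF → ZY
ZY → CI
ZY → AT
AT → NA
NA → MC
MC → KN
KN → QP
KN → TZ
TZ → EC
TZ → VY
TZ → MR
KN → NC
NC → MK
MK → WW
WF → ZD

Visit order: CR, WF, ZY, CI, AT, NA, MC, KN, QP, TZ, EC, VY, MR, NC, MK, WW, ZD

NC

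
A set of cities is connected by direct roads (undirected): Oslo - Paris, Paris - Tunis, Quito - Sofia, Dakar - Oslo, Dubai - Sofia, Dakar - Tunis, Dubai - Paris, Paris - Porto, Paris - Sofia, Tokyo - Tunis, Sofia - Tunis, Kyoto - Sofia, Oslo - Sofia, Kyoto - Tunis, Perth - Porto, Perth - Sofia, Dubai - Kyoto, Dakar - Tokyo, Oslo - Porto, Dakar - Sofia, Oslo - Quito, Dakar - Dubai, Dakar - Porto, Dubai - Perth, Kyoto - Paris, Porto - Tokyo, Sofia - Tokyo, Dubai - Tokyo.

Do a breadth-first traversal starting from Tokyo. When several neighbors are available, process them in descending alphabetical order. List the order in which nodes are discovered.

Tokyo → Tunis → Sofia → Porto → Dubai → Dakar → Paris → Kyoto → Quito → Perth → Oslo

Visit Tokyo; enqueue Tunis, Sofia, Porto, Dubai, Dakar → queue [Tunis, Sofia, Porto, Dubai, Dakar]
Visit Tunis; enqueue Paris, Kyoto → queue [Sofia, Porto, Dubai, Dakar, Paris, Kyoto]
Visit Sofia; enqueue Quito, Perth, Oslo → queue [Porto, Dubai, Dakar, Paris, Kyoto, Quito, Perth, Oslo]
Visit Porto → queue [Dubai, Dakar, Paris, Kyoto, Quito, Perth, Oslo]
Visit Dubai → queue [Dakar, Paris, Kyoto, Quito, Perth, Oslo]
Visit Dakar → queue [Paris, Kyoto, Quito, Perth, Oslo]
Visit Paris → queue [Kyoto, Quito, Perth, Oslo]
Visit Kyoto → queue [Quito, Perth, Oslo]
Visit Quito → queue [Perth, Oslo]
Visit Perth → queue [Oslo]
Visit Oslo → queue []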